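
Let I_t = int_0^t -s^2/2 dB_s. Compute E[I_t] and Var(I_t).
E[I_t] = 0; Var(I_t) = t^5/20

The Itô integral of a deterministic integrand f(s) has mean 0 because each increment f(s) * (B_{s+ds} - B_s) has mean 0. By the Itô isometry:
  Var( int_0^t f(s) dB_s ) = E[ (int_0^t f(s) dB_s)^2 ] = int_0^t f(s)^2 ds.
Here f(s) = -s^2/2, so f(s)^2 = s^4/4. Integrate:
  int_0^t (s^4/4) ds = t^5/20.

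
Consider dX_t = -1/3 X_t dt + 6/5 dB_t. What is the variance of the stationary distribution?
lim Var(X_t) = 54/25

The OU SDE dX = -theta X dt + sigma dB admits the integrating factor exp(theta t): d(exp(theta t) X_t) = sigma exp(theta t) dB_t. Integrating from 0 to t gives X_t = x_0 * exp(-theta t) + sigma * int_0^t exp(-theta (t-s)) dB_s for any initial x_0. The Itô integral has variance (by the Itô isometry) sigma^2 * int_0^t exp(-2 theta (t - s)) ds = sigma^2 * (1 - exp(-2 theta t)) / (2 theta), independent of x_0.
With theta = 1/3, sigma = 6/5:
  Var(X_t) = (6/5)^2 * (1 - exp(-2*1/3 t)) / (2 * 1/3) = 54/25 - 54*exp(-2*t/3)/25.
As t -> infinity, exp(-2*1/3 t) -> 0, so the stationary variance is sigma^2 / (2 theta) = 54/25.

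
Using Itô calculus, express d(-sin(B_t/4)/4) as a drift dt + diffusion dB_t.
d(-sin(B_t/4)/4) = (sin(B_t/4)/128) dt + (-cos(B_t/4)/16) dB_t

Itô's formula for f(B_t) gives d f(B_t) = f'(B_t) dB_t + (1/2) f''(B_t) dt. Compute derivatives of f(x) = -sin(x/4)/4:
  f'(x)  = -cos(x/4)/16
  f''(x) = sin(x/4)/64
Substitute x = B_t and multiply the f'' term by 1/2:
  drift     = (1/2) * (sin(x/4)/64) evaluated at B_t = sin(B_t/4)/128
  diffusion = (-cos(x/4)/16) evaluated at B_t = -cos(B_t/4)/16
Therefore d(-sin(B_t/4)/4) = (sin(B_t/4)/128) dt + (-cos(B_t/4)/16) dB_t.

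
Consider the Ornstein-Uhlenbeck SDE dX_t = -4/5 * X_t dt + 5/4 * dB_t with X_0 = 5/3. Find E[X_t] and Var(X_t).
E[X_t] = 5*exp(-4*t/5)/3; Var(X_t) = 125/128 - 125*exp(-8*t/5)/128

The OU SDE dX = -theta X dt + sigma dB admits the integrating factor exp(theta t): d(exp(theta t) X_t) = sigma exp(theta t) dB_t. Integrating from 0 to t:
  X_t = x_0 * exp(-theta t) + sigma * int_0^t exp(-theta (t-s)) dB_s.
The Itô integral has mean 0 and (by the Itô isometry) variance sigma^2 * int_0^t exp(-2 theta (t - s)) ds = sigma^2 * (1 - exp(-2 theta t)) / (2 theta).
With theta = 4/5, sigma = 5/4, x_0 = 5/3:
  E[X_t] = 5/3 * exp(-4/5 t) = 5*exp(-4*t/5)/3
  Var(X_t) = (5/4)^2 * (1 - exp(-2*4/5 t)) / (2 * 4/5) = 125/128 - 125*exp(-8*t/5)/128.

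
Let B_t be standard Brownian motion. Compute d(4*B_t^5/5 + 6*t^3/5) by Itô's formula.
d(4*B_t^5/5 + 6*t^3/5) = (8*B_t^3 + 18*t^2/5) dt + (4*B_t^4) dB_t

Itô's formula for f(t, x): d f(t, B_t) = (f_t + (1/2) f_xx) dt + f_x dB_t. Compute partials of f(t, x) = 6*t^3/5 + 4*x^5/5:
  f_t(t,x)  = 18*t^2/5
  f_x(t,x)  = 4*x^4
  f_xx(t,x) = 16*x^3
Assemble drift = f_t + (1/2) f_xx = 18*t^2/5 + 8*x^3 and diffusion = f_x = 4*x^4. Substituting x = B_t:
  d(4*B_t^5/5 + 6*t^3/5) = (8*B_t^3 + 18*t^2/5) dt + (4*B_t^4) dB_t.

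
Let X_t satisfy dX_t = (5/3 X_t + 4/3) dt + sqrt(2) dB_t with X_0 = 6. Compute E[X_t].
E[X_t] = 34*exp(5*t/3)/5 - 4/5

Taking expectations and using E[dB_t] = 0, the mean m(t) = E[X_t] satisfies the ODE m'(t) = a m(t) + b with m(0) = x_0. With a = 5/3, b = 4/3, x_0 = 6, the solution is
  m(t) = x_0 * exp(a t) + (b/a) * (exp(a t) - 1)
       = 6 * exp((5/3) t) + ((4/3)/(5/3)) * (exp((5/3) t) - 1)
       = 34*exp(5*t/3)/5 - 4/5.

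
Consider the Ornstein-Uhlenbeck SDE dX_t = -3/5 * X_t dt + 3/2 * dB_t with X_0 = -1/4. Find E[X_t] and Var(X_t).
E[X_t] = -exp(-3*t/5)/4; Var(X_t) = 15/8 - 15*exp(-6*t/5)/8

The OU SDE dX = -theta X dt + sigma dB admits the integrating factor exp(theta t): d(exp(theta t) X_t) = sigma exp(theta t) dB_t. Integrating from 0 to t:
  X_t = x_0 * exp(-theta t) + sigma * int_0^t exp(-theta (t-s)) dB_s.
The Itô integral has mean 0 and (by the Itô isometry) variance sigma^2 * int_0^t exp(-2 theta (t - s)) ds = sigma^2 * (1 - exp(-2 theta t)) / (2 theta).
With theta = 3/5, sigma = 3/2, x_0 = -1/4:
  E[X_t] = -1/4 * exp(-3/5 t) = -exp(-3*t/5)/4
  Var(X_t) = (3/2)^2 * (1 - exp(-2*3/5 t)) / (2 * 3/5) = 15/8 - 15*exp(-6*t/5)/8.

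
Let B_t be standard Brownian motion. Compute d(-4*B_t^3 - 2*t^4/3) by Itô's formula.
d(-4*B_t^3 - 2*t^4/3) = (-12*B_t - 8*t^3/3) dt + (-12*B_t^2) dB_t

Itô's formula for f(t, x): d f(t, B_t) = (f_t + (1/2) f_xx) dt + f_x dB_t. Compute partials of f(t, x) = -2*t^4/3 - 4*x^3:
  f_t(t,x)  = -8*t^3/3
  f_x(t,x)  = -12*x^2
  f_xx(t,x) = -24*x
Assemble drift = f_t + (1/2) f_xx = -8*t^3/3 - 12*x and diffusion = f_x = -12*x^2. Substituting x = B_t:
  d(-4*B_t^3 - 2*t^4/3) = (-12*B_t - 8*t^3/3) dt + (-12*B_t^2) dB_t.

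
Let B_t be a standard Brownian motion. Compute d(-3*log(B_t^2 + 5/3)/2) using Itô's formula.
d(-3*log(B_t^2 + 5/3)/2) = (9*(3*B_t^2 - 5)/(2*(3*B_t^2 + 5)^2)) dt + (-9*B_t/(3*B_t^2 + 5)) dB_t

Itô's formula for f(B_t) gives d f(B_t) = f'(B_t) dB_t + (1/2) f''(B_t) dt. Compute derivatives of f(x) = -3*log(x^2 + 5/3)/2:
  f'(x)  = -9*x/(3*x^2 + 5)
  f''(x) = 9*(3*x^2 - 5)/(3*x^2 + 5)^2
Substitute x = B_t and multiply the f'' term by 1/2:
  drift     = (1/2) * (9*(3*x^2 - 5)/(3*x^2 + 5)^2) evaluated at B_t = 9*(3*B_t^2 - 5)/(2*(3*B_t^2 + 5)^2)
  diffusion = (-9*x/(3*x^2 + 5)) evaluated at B_t = -9*B_t/(3*B_t^2 + 5)
Therefore d(-3*log(B_t^2 + 5/3)/2) = (9*(3*B_t^2 - 5)/(2*(3*B_t^2 + 5)^2)) dt + (-9*B_t/(3*B_t^2 + 5)) dB_t.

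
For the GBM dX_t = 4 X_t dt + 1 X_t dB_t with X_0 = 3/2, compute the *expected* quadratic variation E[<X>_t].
E[<X>_t] = exp(9*t)/4 - 1/4

<X>_t = int_0^t (1 * X_s)^2 ds. Taking expectation inside the integral: E[<X>_t] = 1^2 * int_0^t E[X_s^2] ds. For GBM, E[X_s^2] = x_0^2 * exp((2 mu + sigma^2) s). Integrating:
  E[<X>_t] = 1^2 * (3/2)^2 * (exp((2*4 + 1^2) t) - 1) / (2*4 + 1^2)
           = 1^2 * (3/2)^2 * (exp(9 t) - 1) / 9 = exp(9*t)/4 - 1/4.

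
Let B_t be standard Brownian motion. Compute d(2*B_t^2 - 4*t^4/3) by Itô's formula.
d(2*B_t^2 - 4*t^4/3) = (2 - 16*t^3/3) dt + (4*B_t) dB_t

Itô's formula for f(t, x): d f(t, B_t) = (f_t + (1/2) f_xx) dt + f_x dB_t. Compute partials of f(t, x) = -4*t^4/3 + 2*x^2:
  f_t(t,x)  = -16*t^3/3
  f_x(t,x)  = 4*x
  f_xx(t,x) = 4
Assemble drift = f_t + (1/2) f_xx = 2 - 16*t^3/3 and diffusion = f_x = 4*x. Substituting x = B_t:
  d(2*B_t^2 - 4*t^4/3) = (2 - 16*t^3/3) dt + (4*B_t) dB_t.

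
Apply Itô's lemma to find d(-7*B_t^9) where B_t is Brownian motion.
d(-7*B_t^9) = (-252*B_t^7) dt + (-63*B_t^8) dB_t

Itô's formula for f(B_t) gives d f(B_t) = f'(B_t) dB_t + (1/2) f''(B_t) dt. Compute derivatives of f(x) = -7*x^9:
  f'(x)  = -63*x^8
  f''(x) = -504*x^7
Substitute x = B_t and multiply the f'' term by 1/2:
  drift     = (1/2) * (-504*x^7) evaluated at B_t = -252*B_t^7
  diffusion = (-63*x^8) evaluated at B_t = -63*B_t^8
Therefore d(-7*B_t^9) = (-252*B_t^7) dt + (-63*B_t^8) dB_t.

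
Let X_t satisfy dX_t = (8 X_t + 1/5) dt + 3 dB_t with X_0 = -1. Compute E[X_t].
E[X_t] = -39*exp(8*t)/40 - 1/40

Taking expectations and using E[dB_t] = 0, the mean m(t) = E[X_t] satisfies the ODE m'(t) = a m(t) + b with m(0) = x_0. With a = 8, b = 1/5, x_0 = -1, the solution is
  m(t) = x_0 * exp(a t) + (b/a) * (exp(a t) - 1)
       = (-1) * exp(8 t) + ((1/5)/8) * (exp(8 t) - 1)
       = -39*exp(8*t)/40 - 1/40.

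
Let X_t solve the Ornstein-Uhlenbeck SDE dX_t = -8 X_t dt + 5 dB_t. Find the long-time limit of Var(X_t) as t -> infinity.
lim Var(X_t) = 25/16

The OU SDE dX = -theta X dt + sigma dB admits the integrating factor exp(theta t): d(exp(theta t) X_t) = sigma exp(theta t) dB_t. Integrating from 0 to t gives X_t = x_0 * exp(-theta t) + sigma * int_0^t exp(-theta (t-s)) dB_s for any initial x_0. The Itô integral has variance (by the Itô isometry) sigma^2 * int_0^t exp(-2 theta (t - s)) ds = sigma^2 * (1 - exp(-2 theta t)) / (2 theta), independent of x_0.
With theta = 8, sigma = 5:
  Var(X_t) = (5)^2 * (1 - exp(-2*8 t)) / (2 * 8) = 25/16 - 25*exp(-16*t)/16.
As t -> infinity, exp(-2*8 t) -> 0, so the stationary variance is sigma^2 / (2 theta) = 25/16.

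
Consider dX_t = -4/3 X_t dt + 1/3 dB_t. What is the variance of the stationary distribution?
lim Var(X_t) = 1/24

The OU SDE dX = -theta X dt + sigma dB admits the integrating factor exp(theta t): d(exp(theta t) X_t) = sigma exp(theta t) dB_t. Integrating from 0 to t gives X_t = x_0 * exp(-theta t) + sigma * int_0^t exp(-theta (t-s)) dB_s for any initial x_0. The Itô integral has variance (by the Itô isometry) sigma^2 * int_0^t exp(-2 theta (t - s)) ds = sigma^2 * (1 - exp(-2 theta t)) / (2 theta), independent of x_0.
With theta = 4/3, sigma = 1/3:
  Var(X_t) = (1/3)^2 * (1 - exp(-2*4/3 t)) / (2 * 4/3) = 1/24 - exp(-8*t/3)/24.
As t -> infinity, exp(-2*4/3 t) -> 0, so the stationary variance is sigma^2 / (2 theta) = 1/24.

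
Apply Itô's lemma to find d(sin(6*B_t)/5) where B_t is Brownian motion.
d(sin(6*B_t)/5) = (-18*sin(6*B_t)/5) dt + (6*cos(6*B_t)/5) dB_t

Itô's formula for f(B_t) gives d f(B_t) = f'(B_t) dB_t + (1/2) f''(B_t) dt. Compute derivatives of f(x) = sin(6*x)/5:
  f'(x)  = 6*cos(6*x)/5
  f''(x) = -36*sin(6*x)/5
Substitute x = B_t and multiply the f'' term by 1/2:
  drift     = (1/2) * (-36*sin(6*x)/5) evaluated at B_t = -18*sin(6*B_t)/5
  diffusion = (6*cos(6*x)/5) evaluated at B_t = 6*cos(6*B_t)/5
Therefore d(sin(6*B_t)/5) = (-18*sin(6*B_t)/5) dt + (6*cos(6*B_t)/5) dB_t.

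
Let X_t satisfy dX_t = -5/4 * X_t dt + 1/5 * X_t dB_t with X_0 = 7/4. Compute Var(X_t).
Var(X_t) = (49*exp(t/25) - 49)*exp(-5*t/2)/16

For GBM dX = mu X dt + sigma X dB with X_0 = x_0, apply Itô to Y = log X: dY = (mu - sigma^2/2) dt + sigma dB, so Y_t = log(x_0) + (mu - sigma^2/2) t + sigma B_t and hence X_t = x_0 * exp((mu - sigma^2/2) t + sigma B_t).
With mu = -5/4, sigma = 1/5, x_0 = 7/4, this gives:
  X_t = 7/4 * exp((-127/100) * t + (1/5) * B_t).
Since sigma*B_t ~ Normal(0, sigma^2 t), E[exp(sigma*B_t)] = exp(sigma^2 t / 2); so E[X_t] = x_0 * exp((mu - sigma^2/2) t) * exp(sigma^2 t / 2) = x_0 * exp(mu t) = 7*exp(-5*t/4)/4.
Var(X_t) = E[X_t^2] - (E[X_t])^2 = x_0^2 * exp(2 mu t) * (exp(sigma^2 t) - 1) = (49*exp(t/25) - 49)*exp(-5*t/2)/16.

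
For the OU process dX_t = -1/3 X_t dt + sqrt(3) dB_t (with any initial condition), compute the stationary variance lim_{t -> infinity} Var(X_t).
lim Var(X_t) = 9/2

The OU SDE dX = -theta X dt + sigma dB admits the integrating factor exp(theta t): d(exp(theta t) X_t) = sigma exp(theta t) dB_t. Integrating from 0 to t gives X_t = x_0 * exp(-theta t) + sigma * int_0^t exp(-theta (t-s)) dB_s for any initial x_0. The Itô integral has variance (by the Itô isometry) sigma^2 * int_0^t exp(-2 theta (t - s)) ds = sigma^2 * (1 - exp(-2 theta t)) / (2 theta), independent of x_0.
With theta = 1/3, sigma = sqrt(3):
  Var(X_t) = (sqrt(3))^2 * (1 - exp(-2*1/3 t)) / (2 * 1/3) = 9/2 - 9*exp(-2*t/3)/2.
As t -> infinity, exp(-2*1/3 t) -> 0, so the stationary variance is sigma^2 / (2 theta) = 9/2.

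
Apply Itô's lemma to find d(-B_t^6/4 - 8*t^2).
d(-B_t^6/4 - 8*t^2) = (-15*B_t^4/4 - 16*t) dt + (-3*B_t^5/2) dB_t

Itô's formula for f(t, x): d f(t, B_t) = (f_t + (1/2) f_xx) dt + f_x dB_t. Compute partials of f(t, x) = -8*t^2 - x^6/4:
  f_t(t,x)  = -16*t
  f_x(t,x)  = -3*x^5/2
  f_xx(t,x) = -15*x^4/2
Assemble drift = f_t + (1/2) f_xx = -16*t - 15*x^4/4 and diffusion = f_x = -3*x^5/2. Substituting x = B_t:
  d(-B_t^6/4 - 8*t^2) = (-15*B_t^4/4 - 16*t) dt + (-3*B_t^5/2) dB_t.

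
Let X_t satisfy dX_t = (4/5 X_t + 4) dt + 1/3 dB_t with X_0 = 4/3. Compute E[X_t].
E[X_t] = 19*exp(4*t/5)/3 - 5

Taking expectations and using E[dB_t] = 0, the mean m(t) = E[X_t] satisfies the ODE m'(t) = a m(t) + b with m(0) = x_0. With a = 4/5, b = 4, x_0 = 4/3, the solution is
  m(t) = x_0 * exp(a t) + (b/a) * (exp(a t) - 1)
       = (4/3) * exp((4/5) t) + (4/(4/5)) * (exp((4/5) t) - 1)
       = 19*exp(4*t/5)/3 - 5.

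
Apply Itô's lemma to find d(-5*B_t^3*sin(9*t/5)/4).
d(-5*B_t^3*sin(9*t/5)/4) = (-3*B_t*(3*B_t^2*cos(9*t/5) + 5*sin(9*t/5))/4) dt + (-15*B_t^2*sin(9*t/5)/4) dB_t

Itô's formula for f(t, x): d f(t, B_t) = (f_t + (1/2) f_xx) dt + f_x dB_t. Compute partials of f(t, x) = -5*x^3*sin(9*t/5)/4:
  f_t(t,x)  = -9*x^3*cos(9*t/5)/4
  f_x(t,x)  = -15*x^2*sin(9*t/5)/4
  f_xx(t,x) = -15*x*sin(9*t/5)/2
Assemble drift = f_t + (1/2) f_xx = -3*x*(3*x^2*cos(9*t/5) + 5*sin(9*t/5))/4 and diffusion = f_x = -15*x^2*sin(9*t/5)/4. Substituting x = B_t:
  d(-5*B_t^3*sin(9*t/5)/4) = (-3*B_t*(3*B_t^2*cos(9*t/5) + 5*sin(9*t/5))/4) dt + (-15*B_t^2*sin(9*t/5)/4) dB_t.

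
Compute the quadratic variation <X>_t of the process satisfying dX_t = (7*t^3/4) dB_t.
<X>_t = 7*t^7/16

For an Itô process dX_t = a(t) dt + b(t) dB_t, the quadratic variation is <X>_t = int_0^t b(s)^2 ds (the drift term does not contribute). Here b(s) = 7*s^3/4, so
  b(s)^2 = 49*s^6/16.
Integrating from 0 to t:
  <X>_t = int_0^t (49*s^6/16) ds = 7*t^7/16.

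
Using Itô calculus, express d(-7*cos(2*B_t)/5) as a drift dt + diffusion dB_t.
d(-7*cos(2*B_t)/5) = (14*cos(2*B_t)/5) dt + (14*sin(2*B_t)/5) dB_t

Itô's formula for f(B_t) gives d f(B_t) = f'(B_t) dB_t + (1/2) f''(B_t) dt. Compute derivatives of f(x) = -7*cos(2*x)/5:
  f'(x)  = 14*sin(2*x)/5
  f''(x) = 28*cos(2*x)/5
Substitute x = B_t and multiply the f'' term by 1/2:
  drift     = (1/2) * (28*cos(2*x)/5) evaluated at B_t = 14*cos(2*B_t)/5
  diffusion = (14*sin(2*x)/5) evaluated at B_t = 14*sin(2*B_t)/5
Therefore d(-7*cos(2*B_t)/5) = (14*cos(2*B_t)/5) dt + (14*sin(2*B_t)/5) dB_t.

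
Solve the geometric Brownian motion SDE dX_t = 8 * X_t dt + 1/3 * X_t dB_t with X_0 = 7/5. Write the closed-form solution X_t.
X_t = 7/5 * exp((143/18) * t + (1/3) * B_t)

For GBM dX = mu X dt + sigma X dB with X_0 = x_0, apply Itô to Y = log X: dY = (mu - sigma^2/2) dt + sigma dB, so Y_t = log(x_0) + (mu - sigma^2/2) t + sigma B_t and hence X_t = x_0 * exp((mu - sigma^2/2) t + sigma B_t).
With mu = 8, sigma = 1/3, x_0 = 7/5, this gives:
  X_t = 7/5 * exp((143/18) * t + (1/3) * B_t).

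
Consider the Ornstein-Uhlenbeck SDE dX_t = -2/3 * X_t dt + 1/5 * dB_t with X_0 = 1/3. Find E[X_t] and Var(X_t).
E[X_t] = exp(-2*t/3)/3; Var(X_t) = 3/100 - 3*exp(-4*t/3)/100

The OU SDE dX = -theta X dt + sigma dB admits the integrating factor exp(theta t): d(exp(theta t) X_t) = sigma exp(theta t) dB_t. Integrating from 0 to t:
  X_t = x_0 * exp(-theta t) + sigma * int_0^t exp(-theta (t-s)) dB_s.
The Itô integral has mean 0 and (by the Itô isometry) variance sigma^2 * int_0^t exp(-2 theta (t - s)) ds = sigma^2 * (1 - exp(-2 theta t)) / (2 theta).
With theta = 2/3, sigma = 1/5, x_0 = 1/3:
  E[X_t] = 1/3 * exp(-2/3 t) = exp(-2*t/3)/3
  Var(X_t) = (1/5)^2 * (1 - exp(-2*2/3 t)) / (2 * 2/3) = 3/100 - 3*exp(-4*t/3)/100.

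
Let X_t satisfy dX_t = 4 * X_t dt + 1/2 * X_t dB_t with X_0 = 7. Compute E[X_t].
E[X_t] = 7*exp(4*t)

For GBM dX = mu X dt + sigma X dB with X_0 = x_0, apply Itô to Y = log X: dY = (mu - sigma^2/2) dt + sigma dB, so Y_t = log(x_0) + (mu - sigma^2/2) t + sigma B_t and hence X_t = x_0 * exp((mu - sigma^2/2) t + sigma B_t).
With mu = 4, sigma = 1/2, x_0 = 7, this gives:
  X_t = 7 * exp((31/8) * t + (1/2) * B_t).
Since sigma*B_t ~ Normal(0, sigma^2 t), E[exp(sigma*B_t)] = exp(sigma^2 t / 2); so E[X_t] = x_0 * exp((mu - sigma^2/2) t) * exp(sigma^2 t / 2) = x_0 * exp(mu t) = 7*exp(4*t).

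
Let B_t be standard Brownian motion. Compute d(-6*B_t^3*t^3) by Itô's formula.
d(-6*B_t^3*t^3) = (18*B_t*t^2*(-B_t^2 - t)) dt + (-18*B_t^2*t^3) dB_t

Itô's formula for f(t, x): d f(t, B_t) = (f_t + (1/2) f_xx) dt + f_x dB_t. Compute partials of f(t, x) = -6*t^3*x^3:
  f_t(t,x)  = -18*t^2*x^3
  f_x(t,x)  = -18*t^3*x^2
  f_xx(t,x) = -36*t^3*x
Assemble drift = f_t + (1/2) f_xx = 18*t^2*x*(-t - x^2) and diffusion = f_x = -18*t^3*x^2. Substituting x = B_t:
  d(-6*B_t^3*t^3) = (18*B_t*t^2*(-B_t^2 - t)) dt + (-18*B_t^2*t^3) dB_t.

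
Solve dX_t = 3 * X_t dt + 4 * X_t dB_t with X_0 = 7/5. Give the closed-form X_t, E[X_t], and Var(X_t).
X_t = 7/5 * exp((-5) t + (4) B_t); E[X_t] = 7*exp(3*t)/5; Var(X_t) = 49*(exp(16*t) - 1)*exp(6*t)/25

For GBM dX = mu X dt + sigma X dB with X_0 = x_0, apply Itô to Y = log X: dY = (mu - sigma^2/2) dt + sigma dB, so Y_t = log(x_0) + (mu - sigma^2/2) t + sigma B_t and hence X_t = x_0 * exp((mu - sigma^2/2) t + sigma B_t).
With mu = 3, sigma = 4, x_0 = 7/5, this gives:
  X_t = 7/5 * exp((-5) * t + (4) * B_t).
Since sigma*B_t ~ Normal(0, sigma^2 t), E[exp(sigma*B_t)] = exp(sigma^2 t / 2); so E[X_t] = x_0 * exp((mu - sigma^2/2) t) * exp(sigma^2 t / 2) = x_0 * exp(mu t) = 7*exp(3*t)/5.
Var(X_t) = E[X_t^2] - (E[X_t])^2 = x_0^2 * exp(2 mu t) * (exp(sigma^2 t) - 1) = 49*(exp(16*t) - 1)*exp(6*t)/25.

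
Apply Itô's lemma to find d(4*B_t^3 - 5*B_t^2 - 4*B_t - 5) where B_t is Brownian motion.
d(4*B_t^3 - 5*B_t^2 - 4*B_t - 5) = (12*B_t - 5) dt + (12*B_t^2 - 10*B_t - 4) dB_t

Itô's formula for f(B_t) gives d f(B_t) = f'(B_t) dB_t + (1/2) f''(B_t) dt. Compute derivatives of f(x) = 4*x^3 - 5*x^2 - 4*x - 5:
  f'(x)  = 12*x^2 - 10*x - 4
  f''(x) = 24*x - 10
Substitute x = B_t and multiply the f'' term by 1/2:
  drift     = (1/2) * (24*x - 10) evaluated at B_t = 12*B_t - 5
  diffusion = (12*x^2 - 10*x - 4) evaluated at B_t = 12*B_t^2 - 10*B_t - 4
Therefore d(4*B_t^3 - 5*B_t^2 - 4*B_t - 5) = (12*B_t - 5) dt + (12*B_t^2 - 10*B_t - 4) dB_t.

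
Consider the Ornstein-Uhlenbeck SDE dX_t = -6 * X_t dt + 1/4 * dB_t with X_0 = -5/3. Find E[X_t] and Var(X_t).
E[X_t] = -5*exp(-6*t)/3; Var(X_t) = 1/192 - exp(-12*t)/192

The OU SDE dX = -theta X dt + sigma dB admits the integrating factor exp(theta t): d(exp(theta t) X_t) = sigma exp(theta t) dB_t. Integrating from 0 to t:
  X_t = x_0 * exp(-theta t) + sigma * int_0^t exp(-theta (t-s)) dB_s.
The Itô integral has mean 0 and (by the Itô isometry) variance sigma^2 * int_0^t exp(-2 theta (t - s)) ds = sigma^2 * (1 - exp(-2 theta t)) / (2 theta).
With theta = 6, sigma = 1/4, x_0 = -5/3:
  E[X_t] = -5/3 * exp(-6 t) = -5*exp(-6*t)/3
  Var(X_t) = (1/4)^2 * (1 - exp(-2*6 t)) / (2 * 6) = 1/192 - exp(-12*t)/192.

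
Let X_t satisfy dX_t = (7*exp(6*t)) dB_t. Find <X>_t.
<X>_t = 49*exp(12*t)/12 - 49/12

For an Itô process dX_t = a(t) dt + b(t) dB_t, the quadratic variation is <X>_t = int_0^t b(s)^2 ds (the drift term does not contribute). Here b(s) = 7*exp(6*s), so
  b(s)^2 = 49*exp(12*s).
Integrating from 0 to t:
  <X>_t = int_0^t (49*exp(12*s)) ds = 49*exp(12*t)/12 - 49/12.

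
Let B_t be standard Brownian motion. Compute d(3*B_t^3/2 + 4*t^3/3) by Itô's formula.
d(3*B_t^3/2 + 4*t^3/3) = (9*B_t/2 + 4*t^2) dt + (9*B_t^2/2) dB_t

Itô's formula for f(t, x): d f(t, B_t) = (f_t + (1/2) f_xx) dt + f_x dB_t. Compute partials of f(t, x) = 4*t^3/3 + 3*x^3/2:
  f_t(t,x)  = 4*t^2
  f_x(t,x)  = 9*x^2/2
  f_xx(t,x) = 9*x
Assemble drift = f_t + (1/2) f_xx = 4*t^2 + 9*x/2 and diffusion = f_x = 9*x^2/2. Substituting x = B_t:
  d(3*B_t^3/2 + 4*t^3/3) = (9*B_t/2 + 4*t^2) dt + (9*B_t^2/2) dB_t.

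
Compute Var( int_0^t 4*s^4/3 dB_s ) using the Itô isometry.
Var = 16*t^9/81

The Itô integral of a deterministic integrand f(s) has mean 0 because each increment f(s) * (B_{s+ds} - B_s) has mean 0. By the Itô isometry:
  Var( int_0^t f(s) dB_s ) = E[ (int_0^t f(s) dB_s)^2 ] = int_0^t f(s)^2 ds.
Here f(s) = 4*s^4/3, so f(s)^2 = 16*s^8/9. Integrate:
  int_0^t (16*s^8/9) ds = 16*t^9/81.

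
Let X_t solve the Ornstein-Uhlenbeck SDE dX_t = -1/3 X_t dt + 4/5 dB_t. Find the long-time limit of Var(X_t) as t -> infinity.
lim Var(X_t) = 24/25

The OU SDE dX = -theta X dt + sigma dB admits the integrating factor exp(theta t): d(exp(theta t) X_t) = sigma exp(theta t) dB_t. Integrating from 0 to t gives X_t = x_0 * exp(-theta t) + sigma * int_0^t exp(-theta (t-s)) dB_s for any initial x_0. The Itô integral has variance (by the Itô isometry) sigma^2 * int_0^t exp(-2 theta (t - s)) ds = sigma^2 * (1 - exp(-2 theta t)) / (2 theta), independent of x_0.
With theta = 1/3, sigma = 4/5:
  Var(X_t) = (4/5)^2 * (1 - exp(-2*1/3 t)) / (2 * 1/3) = 24/25 - 24*exp(-2*t/3)/25.
As t -> infinity, exp(-2*1/3 t) -> 0, so the stationary variance is sigma^2 / (2 theta) = 24/25.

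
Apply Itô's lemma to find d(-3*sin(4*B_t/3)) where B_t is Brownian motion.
d(-3*sin(4*B_t/3)) = (8*sin(4*B_t/3)/3) dt + (-4*cos(4*B_t/3)) dB_t

Itô's formula for f(B_t) gives d f(B_t) = f'(B_t) dB_t + (1/2) f''(B_t) dt. Compute derivatives of f(x) = -3*sin(4*x/3):
  f'(x)  = -4*cos(4*x/3)
  f''(x) = 16*sin(4*x/3)/3
Substitute x = B_t and multiply the f'' term by 1/2:
  drift     = (1/2) * (16*sin(4*x/3)/3) evaluated at B_t = 8*sin(4*B_t/3)/3
  diffusion = (-4*cos(4*x/3)) evaluated at B_t = -4*cos(4*B_t/3)
Therefore d(-3*sin(4*B_t/3)) = (8*sin(4*B_t/3)/3) dt + (-4*cos(4*B_t/3)) dB_t.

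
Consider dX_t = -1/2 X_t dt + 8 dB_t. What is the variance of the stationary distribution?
lim Var(X_t) = 64

The OU SDE dX = -theta X dt + sigma dB admits the integrating factor exp(theta t): d(exp(theta t) X_t) = sigma exp(theta t) dB_t. Integrating from 0 to t gives X_t = x_0 * exp(-theta t) + sigma * int_0^t exp(-theta (t-s)) dB_s for any initial x_0. The Itô integral has variance (by the Itô isometry) sigma^2 * int_0^t exp(-2 theta (t - s)) ds = sigma^2 * (1 - exp(-2 theta t)) / (2 theta), independent of x_0.
With theta = 1/2, sigma = 8:
  Var(X_t) = (8)^2 * (1 - exp(-2*1/2 t)) / (2 * 1/2) = 64 - 64*exp(-t).
As t -> infinity, exp(-2*1/2 t) -> 0, so the stationary variance is sigma^2 / (2 theta) = 64.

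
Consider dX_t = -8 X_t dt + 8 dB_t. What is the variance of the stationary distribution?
lim Var(X_t) = 4

The OU SDE dX = -theta X dt + sigma dB admits the integrating factor exp(theta t): d(exp(theta t) X_t) = sigma exp(theta t) dB_t. Integrating from 0 to t gives X_t = x_0 * exp(-theta t) + sigma * int_0^t exp(-theta (t-s)) dB_s for any initial x_0. The Itô integral has variance (by the Itô isometry) sigma^2 * int_0^t exp(-2 theta (t - s)) ds = sigma^2 * (1 - exp(-2 theta t)) / (2 theta), independent of x_0.
With theta = 8, sigma = 8:
  Var(X_t) = (8)^2 * (1 - exp(-2*8 t)) / (2 * 8) = 4 - 4*exp(-16*t).
As t -> infinity, exp(-2*8 t) -> 0, so the stationary variance is sigma^2 / (2 theta) = 4.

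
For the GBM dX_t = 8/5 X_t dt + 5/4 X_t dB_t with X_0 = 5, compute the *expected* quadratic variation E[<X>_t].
E[<X>_t] = 3125*exp(381*t/80)/381 - 3125/381

<X>_t = int_0^t ((5/4) * X_s)^2 ds. Taking expectation inside the integral: E[<X>_t] = (5/4)^2 * int_0^t E[X_s^2] ds. For GBM, E[X_s^2] = x_0^2 * exp((2 mu + sigma^2) s). Integrating:
  E[<X>_t] = (5/4)^2 * 5^2 * (exp((2*(8/5) + (5/4)^2) t) - 1) / (2*(8/5) + (5/4)^2)
           = (5/4)^2 * 5^2 * (exp((381/80) t) - 1) / (381/80) = 3125*exp(381*t/80)/381 - 3125/381.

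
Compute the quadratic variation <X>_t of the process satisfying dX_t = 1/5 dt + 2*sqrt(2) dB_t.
<X>_t = 8*t

For an Itô process dX_t = a(t) dt + b(t) dB_t, the quadratic variation is <X>_t = int_0^t b(s)^2 ds (the drift term does not contribute). Here b(s) = 2*sqrt(2), so
  b(s)^2 = 8.
Integrating from 0 to t:
  <X>_t = int_0^t (8) ds = 8*t.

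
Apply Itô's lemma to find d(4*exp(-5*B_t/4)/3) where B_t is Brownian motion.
d(4*exp(-5*B_t/4)/3) = (25*exp(-5*B_t/4)/24) dt + (-5*exp(-5*B_t/4)/3) dB_t

Itô's formula for f(B_t) gives d f(B_t) = f'(B_t) dB_t + (1/2) f''(B_t) dt. Compute derivatives of f(x) = 4*exp(-5*x/4)/3:
  f'(x)  = -5*exp(-5*x/4)/3
  f''(x) = 25*exp(-5*x/4)/12
Substitute x = B_t and multiply the f'' term by 1/2:
  drift     = (1/2) * (25*exp(-5*x/4)/12) evaluated at B_t = 25*exp(-5*B_t/4)/24
  diffusion = (-5*exp(-5*x/4)/3) evaluated at B_t = -5*exp(-5*B_t/4)/3
Therefore d(4*exp(-5*B_t/4)/3) = (25*exp(-5*B_t/4)/24) dt + (-5*exp(-5*B_t/4)/3) dB_t.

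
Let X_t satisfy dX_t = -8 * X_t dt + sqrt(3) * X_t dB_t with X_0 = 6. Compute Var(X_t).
Var(X_t) = (36*exp(3*t) - 36)*exp(-16*t)

For GBM dX = mu X dt + sigma X dB with X_0 = x_0, apply Itô to Y = log X: dY = (mu - sigma^2/2) dt + sigma dB, so Y_t = log(x_0) + (mu - sigma^2/2) t + sigma B_t and hence X_t = x_0 * exp((mu - sigma^2/2) t + sigma B_t).
With mu = -8, sigma = sqrt(3), x_0 = 6, this gives:
  X_t = 6 * exp((-19/2) * t + (sqrt(3)) * B_t).
Since sigma*B_t ~ Normal(0, sigma^2 t), E[exp(sigma*B_t)] = exp(sigma^2 t / 2); so E[X_t] = x_0 * exp((mu - sigma^2/2) t) * exp(sigma^2 t / 2) = x_0 * exp(mu t) = 6*exp(-8*t).
Var(X_t) = E[X_t^2] - (E[X_t])^2 = x_0^2 * exp(2 mu t) * (exp(sigma^2 t) - 1) = (36*exp(3*t) - 36)*exp(-16*t).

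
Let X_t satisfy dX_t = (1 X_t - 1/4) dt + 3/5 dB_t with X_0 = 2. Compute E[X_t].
E[X_t] = 7*exp(t)/4 + 1/4

Taking expectations and using E[dB_t] = 0, the mean m(t) = E[X_t] satisfies the ODE m'(t) = a m(t) + b with m(0) = x_0. With a = 1, b = -1/4, x_0 = 2, the solution is
  m(t) = x_0 * exp(a t) + (b/a) * (exp(a t) - 1)
       = 2 * exp(1 t) + ((-1/4)/1) * (exp(1 t) - 1)
       = 7*exp(t)/4 + 1/4.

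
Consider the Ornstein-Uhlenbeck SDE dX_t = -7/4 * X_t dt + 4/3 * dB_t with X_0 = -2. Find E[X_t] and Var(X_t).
E[X_t] = -2*exp(-7*t/4); Var(X_t) = 32/63 - 32*exp(-7*t/2)/63

The OU SDE dX = -theta X dt + sigma dB admits the integrating factor exp(theta t): d(exp(theta t) X_t) = sigma exp(theta t) dB_t. Integrating from 0 to t:
  X_t = x_0 * exp(-theta t) + sigma * int_0^t exp(-theta (t-s)) dB_s.
The Itô integral has mean 0 and (by the Itô isometry) variance sigma^2 * int_0^t exp(-2 theta (t - s)) ds = sigma^2 * (1 - exp(-2 theta t)) / (2 theta).
With theta = 7/4, sigma = 4/3, x_0 = -2:
  E[X_t] = -2 * exp(-7/4 t) = -2*exp(-7*t/4)
  Var(X_t) = (4/3)^2 * (1 - exp(-2*7/4 t)) / (2 * 7/4) = 32/63 - 32*exp(-7*t/2)/63.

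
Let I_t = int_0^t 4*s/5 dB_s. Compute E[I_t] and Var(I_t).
E[I_t] = 0; Var(I_t) = 16*t^3/75

The Itô integral of a deterministic integrand f(s) has mean 0 because each increment f(s) * (B_{s+ds} - B_s) has mean 0. By the Itô isometry:
  Var( int_0^t f(s) dB_s ) = E[ (int_0^t f(s) dB_s)^2 ] = int_0^t f(s)^2 ds.
Here f(s) = 4*s/5, so f(s)^2 = 16*s^2/25. Integrate:
  int_0^t (16*s^2/25) ds = 16*t^3/75.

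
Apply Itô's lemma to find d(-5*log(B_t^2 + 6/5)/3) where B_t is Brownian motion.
d(-5*log(B_t^2 + 6/5)/3) = (25*(5*B_t^2 - 6)/(3*(5*B_t^2 + 6)^2)) dt + (-50*B_t/(15*B_t^2 + 18)) dB_t

Itô's formula for f(B_t) gives d f(B_t) = f'(B_t) dB_t + (1/2) f''(B_t) dt. Compute derivatives of f(x) = -5*log(x^2 + 6/5)/3:
  f'(x)  = -50*x/(15*x^2 + 18)
  f''(x) = 50*(5*x^2 - 6)/(3*(5*x^2 + 6)^2)
Substitute x = B_t and multiply the f'' term by 1/2:
  drift     = (1/2) * (50*(5*x^2 - 6)/(3*(5*x^2 + 6)^2)) evaluated at B_t = 25*(5*B_t^2 - 6)/(3*(5*B_t^2 + 6)^2)
  diffusion = (-50*x/(15*x^2 + 18)) evaluated at B_t = -50*B_t/(15*B_t^2 + 18)
Therefore d(-5*log(B_t^2 + 6/5)/3) = (25*(5*B_t^2 - 6)/(3*(5*B_t^2 + 6)^2)) dt + (-50*B_t/(15*B_t^2 + 18)) dB_t.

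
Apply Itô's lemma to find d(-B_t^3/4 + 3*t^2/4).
d(-B_t^3/4 + 3*t^2/4) = (-3*B_t/4 + 3*t/2) dt + (-3*B_t^2/4) dB_t

Itô's formula for f(t, x): d f(t, B_t) = (f_t + (1/2) f_xx) dt + f_x dB_t. Compute partials of f(t, x) = 3*t^2/4 - x^3/4:
  f_t(t,x)  = 3*t/2
  f_x(t,x)  = -3*x^2/4
  f_xx(t,x) = -3*x/2
Assemble drift = f_t + (1/2) f_xx = 3*t/2 - 3*x/4 and diffusion = f_x = -3*x^2/4. Substituting x = B_t:
  d(-B_t^3/4 + 3*t^2/4) = (-3*B_t/4 + 3*t/2) dt + (-3*B_t^2/4) dB_t.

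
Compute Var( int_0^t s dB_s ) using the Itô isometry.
Var = t^3/3

The Itô integral of a deterministic integrand f(s) has mean 0 because each increment f(s) * (B_{s+ds} - B_s) has mean 0. By the Itô isometry:
  Var( int_0^t f(s) dB_s ) = E[ (int_0^t f(s) dB_s)^2 ] = int_0^t f(s)^2 ds.
Here f(s) = s, so f(s)^2 = s^2. Integrate:
  int_0^t (s^2) ds = t^3/3.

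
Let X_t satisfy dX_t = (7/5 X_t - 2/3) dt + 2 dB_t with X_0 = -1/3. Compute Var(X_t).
Var(X_t) = 10*exp(14*t/5)/7 - 10/7

The variance V(t) = Var(X_t) satisfies V'(t) = 2 a V(t) + c^2 with V(0) = 0 (drift coefficient is linear in X, diffusion is constant). With a = 7/5, c = 2, the solution is
  V(t) = (c^2 / (2 a)) * (exp(2 a t) - 1)
       = (2^2 / (2*(7/5))) * (exp((14/5) t) - 1)
       = 10*exp(14*t/5)/7 - 10/7.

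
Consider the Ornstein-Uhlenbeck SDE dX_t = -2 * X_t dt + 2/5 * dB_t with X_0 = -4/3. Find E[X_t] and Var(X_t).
E[X_t] = -4*exp(-2*t)/3; Var(X_t) = 1/25 - exp(-4*t)/25

The OU SDE dX = -theta X dt + sigma dB admits the integrating factor exp(theta t): d(exp(theta t) X_t) = sigma exp(theta t) dB_t. Integrating from 0 to t:
  X_t = x_0 * exp(-theta t) + sigma * int_0^t exp(-theta (t-s)) dB_s.
The Itô integral has mean 0 and (by the Itô isometry) variance sigma^2 * int_0^t exp(-2 theta (t - s)) ds = sigma^2 * (1 - exp(-2 theta t)) / (2 theta).
With theta = 2, sigma = 2/5, x_0 = -4/3:
  E[X_t] = -4/3 * exp(-2 t) = -4*exp(-2*t)/3
  Var(X_t) = (2/5)^2 * (1 - exp(-2*2 t)) / (2 * 2) = 1/25 - exp(-4*t)/25.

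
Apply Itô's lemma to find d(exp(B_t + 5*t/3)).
d(exp(B_t + 5*t/3)) = (13*exp(B_t + 5*t/3)/6) dt + (exp(B_t + 5*t/3)) dB_t

Itô's formula for f(t, x): d f(t, B_t) = (f_t + (1/2) f_xx) dt + f_x dB_t. Compute partials of f(t, x) = exp(5*t/3 + x):
  f_t(t,x)  = 5*exp(5*t/3 + x)/3
  f_x(t,x)  = exp(5*t/3 + x)
  f_xx(t,x) = exp(5*t/3 + x)
Assemble drift = f_t + (1/2) f_xx = 13*exp(5*t/3 + x)/6 and diffusion = f_x = exp(5*t/3 + x). Substituting x = B_t:
  d(exp(B_t + 5*t/3)) = (13*exp(B_t + 5*t/3)/6) dt + (exp(B_t + 5*t/3)) dB_t.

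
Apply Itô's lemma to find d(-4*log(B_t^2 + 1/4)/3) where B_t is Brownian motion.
d(-4*log(B_t^2 + 1/4)/3) = (16*(4*B_t^2 - 1)/(3*(4*B_t^2 + 1)^2)) dt + (-32*B_t/(12*B_t^2 + 3)) dB_t

Itô's formula for f(B_t) gives d f(B_t) = f'(B_t) dB_t + (1/2) f''(B_t) dt. Compute derivatives of f(x) = -4*log(x^2 + 1/4)/3:
  f'(x)  = -32*x/(12*x^2 + 3)
  f''(x) = 32*(4*x^2 - 1)/(3*(4*x^2 + 1)^2)
Substitute x = B_t and multiply the f'' term by 1/2:
  drift     = (1/2) * (32*(4*x^2 - 1)/(3*(4*x^2 + 1)^2)) evaluated at B_t = 16*(4*B_t^2 - 1)/(3*(4*B_t^2 + 1)^2)
  diffusion = (-32*x/(12*x^2 + 3)) evaluated at B_t = -32*B_t/(12*B_t^2 + 3)
Therefore d(-4*log(B_t^2 + 1/4)/3) = (16*(4*B_t^2 - 1)/(3*(4*B_t^2 + 1)^2)) dt + (-32*B_t/(12*B_t^2 + 3)) dB_t.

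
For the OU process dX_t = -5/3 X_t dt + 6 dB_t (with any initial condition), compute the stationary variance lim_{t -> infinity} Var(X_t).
lim Var(X_t) = 54/5

The OU SDE dX = -theta X dt + sigma dB admits the integrating factor exp(theta t): d(exp(theta t) X_t) = sigma exp(theta t) dB_t. Integrating from 0 to t gives X_t = x_0 * exp(-theta t) + sigma * int_0^t exp(-theta (t-s)) dB_s for any initial x_0. The Itô integral has variance (by the Itô isometry) sigma^2 * int_0^t exp(-2 theta (t - s)) ds = sigma^2 * (1 - exp(-2 theta t)) / (2 theta), independent of x_0.
With theta = 5/3, sigma = 6:
  Var(X_t) = (6)^2 * (1 - exp(-2*5/3 t)) / (2 * 5/3) = 54/5 - 54*exp(-10*t/3)/5.
As t -> infinity, exp(-2*5/3 t) -> 0, so the stationary variance is sigma^2 / (2 theta) = 54/5.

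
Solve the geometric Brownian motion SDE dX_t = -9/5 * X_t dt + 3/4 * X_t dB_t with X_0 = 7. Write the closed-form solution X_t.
X_t = 7 * exp((-333/160) * t + (3/4) * B_t)

For GBM dX = mu X dt + sigma X dB with X_0 = x_0, apply Itô to Y = log X: dY = (mu - sigma^2/2) dt + sigma dB, so Y_t = log(x_0) + (mu - sigma^2/2) t + sigma B_t and hence X_t = x_0 * exp((mu - sigma^2/2) t + sigma B_t).
With mu = -9/5, sigma = 3/4, x_0 = 7, this gives:
  X_t = 7 * exp((-333/160) * t + (3/4) * B_t).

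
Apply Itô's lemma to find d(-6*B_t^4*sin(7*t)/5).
d(-6*B_t^4*sin(7*t)/5) = (-6*B_t^2*(7*B_t^2*cos(7*t) + 6*sin(7*t))/5) dt + (-24*B_t^3*sin(7*t)/5) dB_t

Itô's formula for f(t, x): d f(t, B_t) = (f_t + (1/2) f_xx) dt + f_x dB_t. Compute partials of f(t, x) = -6*x^4*sin(7*t)/5:
  f_t(t,x)  = -42*x^4*cos(7*t)/5
  f_x(t,x)  = -24*x^3*sin(7*t)/5
  f_xx(t,x) = -72*x^2*sin(7*t)/5
Assemble drift = f_t + (1/2) f_xx = -6*x^2*(7*x^2*cos(7*t) + 6*sin(7*t))/5 and diffusion = f_x = -24*x^3*sin(7*t)/5. Substituting x = B_t:
  d(-6*B_t^4*sin(7*t)/5) = (-6*B_t^2*(7*B_t^2*cos(7*t) + 6*sin(7*t))/5) dt + (-24*B_t^3*sin(7*t)/5) dB_t.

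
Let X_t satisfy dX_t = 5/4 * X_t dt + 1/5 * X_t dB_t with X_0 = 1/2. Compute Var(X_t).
Var(X_t) = (exp(t/25) - 1)*exp(5*t/2)/4

For GBM dX = mu X dt + sigma X dB with X_0 = x_0, apply Itô to Y = log X: dY = (mu - sigma^2/2) dt + sigma dB, so Y_t = log(x_0) + (mu - sigma^2/2) t + sigma B_t and hence X_t = x_0 * exp((mu - sigma^2/2) t + sigma B_t).
With mu = 5/4, sigma = 1/5, x_0 = 1/2, this gives:
  X_t = 1/2 * exp((123/100) * t + (1/5) * B_t).
Since sigma*B_t ~ Normal(0, sigma^2 t), E[exp(sigma*B_t)] = exp(sigma^2 t / 2); so E[X_t] = x_0 * exp((mu - sigma^2/2) t) * exp(sigma^2 t / 2) = x_0 * exp(mu t) = exp(5*t/4)/2.
Var(X_t) = E[X_t^2] - (E[X_t])^2 = x_0^2 * exp(2 mu t) * (exp(sigma^2 t) - 1) = (exp(t/25) - 1)*exp(5*t/2)/4.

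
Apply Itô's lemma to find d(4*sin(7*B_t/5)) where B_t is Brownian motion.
d(4*sin(7*B_t/5)) = (-98*sin(7*B_t/5)/25) dt + (28*cos(7*B_t/5)/5) dB_t

Itô's formula for f(B_t) gives d f(B_t) = f'(B_t) dB_t + (1/2) f''(B_t) dt. Compute derivatives of f(x) = 4*sin(7*x/5):
  f'(x)  = 28*cos(7*x/5)/5
  f''(x) = -196*sin(7*x/5)/25
Substitute x = B_t and multiply the f'' term by 1/2:
  drift     = (1/2) * (-196*sin(7*x/5)/25) evaluated at B_t = -98*sin(7*B_t/5)/25
  diffusion = (28*cos(7*x/5)/5) evaluated at B_t = 28*cos(7*B_t/5)/5
Therefore d(4*sin(7*B_t/5)) = (-98*sin(7*B_t/5)/25) dt + (28*cos(7*B_t/5)/5) dB_t.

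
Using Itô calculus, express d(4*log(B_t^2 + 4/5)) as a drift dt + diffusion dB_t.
d(4*log(B_t^2 + 4/5)) = (20*(4 - 5*B_t^2)/(5*B_t^2 + 4)^2) dt + (40*B_t/(5*B_t^2 + 4)) dB_t

Itô's formula for f(B_t) gives d f(B_t) = f'(B_t) dB_t + (1/2) f''(B_t) dt. Compute derivatives of f(x) = 4*log(x^2 + 4/5):
  f'(x)  = 40*x/(5*x^2 + 4)
  f''(x) = 40*(4 - 5*x^2)/(5*x^2 + 4)^2
Substitute x = B_t and multiply the f'' term by 1/2:
  drift     = (1/2) * (40*(4 - 5*x^2)/(5*x^2 + 4)^2) evaluated at B_t = 20*(4 - 5*B_t^2)/(5*B_t^2 + 4)^2
  diffusion = (40*x/(5*x^2 + 4)) evaluated at B_t = 40*B_t/(5*B_t^2 + 4)
Therefore d(4*log(B_t^2 + 4/5)) = (20*(4 - 5*B_t^2)/(5*B_t^2 + 4)^2) dt + (40*B_t/(5*B_t^2 + 4)) dB_t.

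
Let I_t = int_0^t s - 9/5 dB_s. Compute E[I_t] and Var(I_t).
E[I_t] = 0; Var(I_t) = t*(25*t^2 - 135*t + 243)/75

The Itô integral of a deterministic integrand f(s) has mean 0 because each increment f(s) * (B_{s+ds} - B_s) has mean 0. By the Itô isometry:
  Var( int_0^t f(s) dB_s ) = E[ (int_0^t f(s) dB_s)^2 ] = int_0^t f(s)^2 ds.
Here f(s) = s - 9/5, so f(s)^2 = (5*s - 9)^2/25. Integrate:
  int_0^t ((5*s - 9)^2/25) ds = t*(25*t^2 - 135*t + 243)/75.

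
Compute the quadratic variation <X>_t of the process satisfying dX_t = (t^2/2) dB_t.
<X>_t = t^5/20

For an Itô process dX_t = a(t) dt + b(t) dB_t, the quadratic variation is <X>_t = int_0^t b(s)^2 ds (the drift term does not contribute). Here b(s) = s^2/2, so
  b(s)^2 = s^4/4.
Integrating from 0 to t:
  <X>_t = int_0^t (s^4/4) ds = t^5/20.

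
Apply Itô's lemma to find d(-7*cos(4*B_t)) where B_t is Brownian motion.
d(-7*cos(4*B_t)) = (56*cos(4*B_t)) dt + (28*sin(4*B_t)) dB_t

Itô's formula for f(B_t) gives d f(B_t) = f'(B_t) dB_t + (1/2) f''(B_t) dt. Compute derivatives of f(x) = -7*cos(4*x):
  f'(x)  = 28*sin(4*x)
  f''(x) = 112*cos(4*x)
Substitute x = B_t and multiply the f'' term by 1/2:
  drift     = (1/2) * (112*cos(4*x)) evaluated at B_t = 56*cos(4*B_t)
  diffusion = (28*sin(4*x)) evaluated at B_t = 28*sin(4*B_t)
Therefore d(-7*cos(4*B_t)) = (56*cos(4*B_t)) dt + (28*sin(4*B_t)) dB_t.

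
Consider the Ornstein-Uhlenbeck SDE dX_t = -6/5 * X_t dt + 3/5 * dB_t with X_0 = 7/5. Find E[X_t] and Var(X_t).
E[X_t] = 7*exp(-6*t/5)/5; Var(X_t) = 3/20 - 3*exp(-12*t/5)/20

The OU SDE dX = -theta X dt + sigma dB admits the integrating factor exp(theta t): d(exp(theta t) X_t) = sigma exp(theta t) dB_t. Integrating from 0 to t:
  X_t = x_0 * exp(-theta t) + sigma * int_0^t exp(-theta (t-s)) dB_s.
The Itô integral has mean 0 and (by the Itô isometry) variance sigma^2 * int_0^t exp(-2 theta (t - s)) ds = sigma^2 * (1 - exp(-2 theta t)) / (2 theta).
With theta = 6/5, sigma = 3/5, x_0 = 7/5:
  E[X_t] = 7/5 * exp(-6/5 t) = 7*exp(-6*t/5)/5
  Var(X_t) = (3/5)^2 * (1 - exp(-2*6/5 t)) / (2 * 6/5) = 3/20 - 3*exp(-12*t/5)/20.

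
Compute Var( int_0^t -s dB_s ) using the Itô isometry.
Var = t^3/3

The Itô integral of a deterministic integrand f(s) has mean 0 because each increment f(s) * (B_{s+ds} - B_s) has mean 0. By the Itô isometry:
  Var( int_0^t f(s) dB_s ) = E[ (int_0^t f(s) dB_s)^2 ] = int_0^t f(s)^2 ds.
Here f(s) = -s, so f(s)^2 = s^2. Integrate:
  int_0^t (s^2) ds = t^3/3.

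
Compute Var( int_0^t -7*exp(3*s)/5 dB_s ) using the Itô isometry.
Var = 49*exp(6*t)/150 - 49/150

The Itô integral of a deterministic integrand f(s) has mean 0 because each increment f(s) * (B_{s+ds} - B_s) has mean 0. By the Itô isometry:
  Var( int_0^t f(s) dB_s ) = E[ (int_0^t f(s) dB_s)^2 ] = int_0^t f(s)^2 ds.
Here f(s) = -7*exp(3*s)/5, so f(s)^2 = 49*exp(6*s)/25. Integrate:
  int_0^t (49*exp(6*s)/25) ds = 49*exp(6*t)/150 - 49/150.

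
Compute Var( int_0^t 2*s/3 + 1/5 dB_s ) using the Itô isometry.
Var = t*(100*t^2 + 90*t + 27)/675

The Itô integral of a deterministic integrand f(s) has mean 0 because each increment f(s) * (B_{s+ds} - B_s) has mean 0. By the Itô isometry:
  Var( int_0^t f(s) dB_s ) = E[ (int_0^t f(s) dB_s)^2 ] = int_0^t f(s)^2 ds.
Here f(s) = 2*s/3 + 1/5, so f(s)^2 = (10*s + 3)^2/225. Integrate:
  int_0^t ((10*s + 3)^2/225) ds = t*(100*t^2 + 90*t + 27)/675.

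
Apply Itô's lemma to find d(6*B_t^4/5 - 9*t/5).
d(6*B_t^4/5 - 9*t/5) = (36*B_t^2/5 - 9/5) dt + (24*B_t^3/5) dB_t

Itô's formula for f(t, x): d f(t, B_t) = (f_t + (1/2) f_xx) dt + f_x dB_t. Compute partials of f(t, x) = -9*t/5 + 6*x^4/5:
  f_t(t,x)  = -9/5
  f_x(t,x)  = 24*x^3/5
  f_xx(t,x) = 72*x^2/5
Assemble drift = f_t + (1/2) f_xx = 36*x^2/5 - 9/5 and diffusion = f_x = 24*x^3/5. Substituting x = B_t:
  d(6*B_t^4/5 - 9*t/5) = (36*B_t^2/5 - 9/5) dt + (24*B_t^3/5) dB_t.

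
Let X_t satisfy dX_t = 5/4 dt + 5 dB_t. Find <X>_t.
<X>_t = 25*t

For an Itô process dX_t = a(t) dt + b(t) dB_t, the quadratic variation is <X>_t = int_0^t b(s)^2 ds (the drift term does not contribute). Here b(s) = 5, so
  b(s)^2 = 25.
Integrating from 0 to t:
  <X>_t = int_0^t (25) ds = 25*t.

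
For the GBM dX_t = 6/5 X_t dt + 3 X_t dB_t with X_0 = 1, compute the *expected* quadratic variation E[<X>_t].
E[<X>_t] = 15*exp(57*t/5)/19 - 15/19

<X>_t = int_0^t (3 * X_s)^2 ds. Taking expectation inside the integral: E[<X>_t] = 3^2 * int_0^t E[X_s^2] ds. For GBM, E[X_s^2] = x_0^2 * exp((2 mu + sigma^2) s). Integrating:
  E[<X>_t] = 3^2 * 1^2 * (exp((2*(6/5) + 3^2) t) - 1) / (2*(6/5) + 3^2)
           = 3^2 * 1^2 * (exp((57/5) t) - 1) / (57/5) = 15*exp(57*t/5)/19 - 15/19.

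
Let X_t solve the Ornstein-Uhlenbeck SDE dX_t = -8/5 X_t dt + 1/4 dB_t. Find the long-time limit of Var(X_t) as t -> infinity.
lim Var(X_t) = 5/256

The OU SDE dX = -theta X dt + sigma dB admits the integrating factor exp(theta t): d(exp(theta t) X_t) = sigma exp(theta t) dB_t. Integrating from 0 to t gives X_t = x_0 * exp(-theta t) + sigma * int_0^t exp(-theta (t-s)) dB_s for any initial x_0. The Itô integral has variance (by the Itô isometry) sigma^2 * int_0^t exp(-2 theta (t - s)) ds = sigma^2 * (1 - exp(-2 theta t)) / (2 theta), independent of x_0.
With theta = 8/5, sigma = 1/4:
  Var(X_t) = (1/4)^2 * (1 - exp(-2*8/5 t)) / (2 * 8/5) = 5/256 - 5*exp(-16*t/5)/256.
As t -> infinity, exp(-2*8/5 t) -> 0, so the stationary variance is sigma^2 / (2 theta) = 5/256.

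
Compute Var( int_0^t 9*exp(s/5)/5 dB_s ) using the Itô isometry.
Var = 81*exp(2*t/5)/10 - 81/10

The Itô integral of a deterministic integrand f(s) has mean 0 because each increment f(s) * (B_{s+ds} - B_s) has mean 0. By the Itô isometry:
  Var( int_0^t f(s) dB_s ) = E[ (int_0^t f(s) dB_s)^2 ] = int_0^t f(s)^2 ds.
Here f(s) = 9*exp(s/5)/5, so f(s)^2 = 81*exp(2*s/5)/25. Integrate:
  int_0^t (81*exp(2*s/5)/25) ds = 81*exp(2*t/5)/10 - 81/10.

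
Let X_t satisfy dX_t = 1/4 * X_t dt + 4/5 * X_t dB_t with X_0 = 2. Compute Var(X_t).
Var(X_t) = 4*(exp(16*t/25) - 1)*exp(t/2)

For GBM dX = mu X dt + sigma X dB with X_0 = x_0, apply Itô to Y = log X: dY = (mu - sigma^2/2) dt + sigma dB, so Y_t = log(x_0) + (mu - sigma^2/2) t + sigma B_t and hence X_t = x_0 * exp((mu - sigma^2/2) t + sigma B_t).
With mu = 1/4, sigma = 4/5, x_0 = 2, this gives:
  X_t = 2 * exp((-7/100) * t + (4/5) * B_t).
Since sigma*B_t ~ Normal(0, sigma^2 t), E[exp(sigma*B_t)] = exp(sigma^2 t / 2); so E[X_t] = x_0 * exp((mu - sigma^2/2) t) * exp(sigma^2 t / 2) = x_0 * exp(mu t) = 2*exp(t/4).
Var(X_t) = E[X_t^2] - (E[X_t])^2 = x_0^2 * exp(2 mu t) * (exp(sigma^2 t) - 1) = 4*(exp(16*t/25) - 1)*exp(t/2).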